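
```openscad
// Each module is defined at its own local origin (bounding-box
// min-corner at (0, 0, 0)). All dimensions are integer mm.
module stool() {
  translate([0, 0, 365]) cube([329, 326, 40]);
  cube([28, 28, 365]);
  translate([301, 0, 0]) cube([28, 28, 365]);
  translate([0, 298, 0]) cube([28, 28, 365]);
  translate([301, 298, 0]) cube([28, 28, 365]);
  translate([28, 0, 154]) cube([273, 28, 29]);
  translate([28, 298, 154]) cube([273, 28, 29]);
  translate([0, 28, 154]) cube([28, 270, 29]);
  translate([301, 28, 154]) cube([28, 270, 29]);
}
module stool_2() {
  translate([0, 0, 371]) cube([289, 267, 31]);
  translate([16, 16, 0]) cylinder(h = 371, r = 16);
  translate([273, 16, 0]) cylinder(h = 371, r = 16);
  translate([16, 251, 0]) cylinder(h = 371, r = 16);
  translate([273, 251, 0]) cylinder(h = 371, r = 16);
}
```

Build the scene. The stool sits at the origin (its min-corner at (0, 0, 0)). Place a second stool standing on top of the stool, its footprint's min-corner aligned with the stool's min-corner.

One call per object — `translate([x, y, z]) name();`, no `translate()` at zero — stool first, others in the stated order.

stool();
translate([0, 0, 405]) stool_2();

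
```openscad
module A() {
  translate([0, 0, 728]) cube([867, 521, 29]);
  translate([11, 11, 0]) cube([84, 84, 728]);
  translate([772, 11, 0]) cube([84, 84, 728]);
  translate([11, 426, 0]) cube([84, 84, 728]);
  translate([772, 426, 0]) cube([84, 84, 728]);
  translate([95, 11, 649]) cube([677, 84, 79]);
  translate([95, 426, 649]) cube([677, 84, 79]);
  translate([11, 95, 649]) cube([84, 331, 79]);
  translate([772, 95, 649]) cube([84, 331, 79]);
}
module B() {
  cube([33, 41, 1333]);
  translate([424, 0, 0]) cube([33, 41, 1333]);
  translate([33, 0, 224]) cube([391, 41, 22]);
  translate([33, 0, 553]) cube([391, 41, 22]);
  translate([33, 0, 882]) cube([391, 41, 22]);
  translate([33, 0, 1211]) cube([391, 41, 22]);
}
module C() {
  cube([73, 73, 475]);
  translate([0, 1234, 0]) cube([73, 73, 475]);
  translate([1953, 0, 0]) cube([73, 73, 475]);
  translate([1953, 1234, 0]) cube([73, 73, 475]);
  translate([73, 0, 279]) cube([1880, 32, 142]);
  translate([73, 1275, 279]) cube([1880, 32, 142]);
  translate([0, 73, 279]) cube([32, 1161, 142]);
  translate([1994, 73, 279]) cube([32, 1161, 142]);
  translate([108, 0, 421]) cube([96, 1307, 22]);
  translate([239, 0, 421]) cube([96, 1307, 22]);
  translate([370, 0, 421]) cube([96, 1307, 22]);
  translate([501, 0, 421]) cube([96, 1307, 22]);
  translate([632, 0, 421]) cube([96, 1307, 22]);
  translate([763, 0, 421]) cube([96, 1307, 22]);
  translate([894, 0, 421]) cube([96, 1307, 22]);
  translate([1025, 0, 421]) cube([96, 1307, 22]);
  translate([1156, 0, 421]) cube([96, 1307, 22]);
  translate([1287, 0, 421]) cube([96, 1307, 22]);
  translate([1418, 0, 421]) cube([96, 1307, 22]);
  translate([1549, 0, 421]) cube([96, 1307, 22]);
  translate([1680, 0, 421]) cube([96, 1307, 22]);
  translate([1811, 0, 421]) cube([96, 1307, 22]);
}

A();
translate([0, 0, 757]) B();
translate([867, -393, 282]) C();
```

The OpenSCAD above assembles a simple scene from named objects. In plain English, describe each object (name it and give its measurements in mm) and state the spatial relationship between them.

A is a table with a 867×521 mm rectangular top, 29 mm thick, top surface at z = 757 mm, supported by four 84×84 mm square legs, each inset 11 mm from the nearest pair of top edges, running from the floor. Four apron rails, 84 mm thick and 79 mm tall, run between adjacent legs with their top edges flush with the underside of the top and their outer faces flush with the legs' outer faces.

B is a wooden ladder with two side rails of 33×41 mm section and 1333 mm height, set 457 mm apart overall. Between them run 4 rectangular rungs (41 mm deep, 22 mm thick), front faces flush with the rails' −y face. The bottom of the first rung is 224 mm above the floor and each subsequent rung is 329 mm higher than the one below.

C is a bed frame 2026 mm long (x) by 1307 mm wide (y). Four 73×73 mm corner posts, 475 mm tall, at the corners of the footprint. Four rails of 32 mm thickness and 142 mm height run between adjacent posts with their undersides at z = 279 mm, their outer faces flush with the outside of the frame (the two x-running rails run between the posts' inner faces; the two y-running rails run between the posts' inner faces). 14 slats, each 96 mm wide (x) and 22 mm thick, lie across the top of the two x-running rails, running the full 1307 mm width of the frame in y; the slats are evenly spaced along x between the inner faces of the end posts with equal gaps (rounded down to the nearest mm) at the −x end and between each pair — any rounding remainder accumulates at the +x end.

The ladder is on top of the table. The bed frame is beside the table with their tops flush at z = 757.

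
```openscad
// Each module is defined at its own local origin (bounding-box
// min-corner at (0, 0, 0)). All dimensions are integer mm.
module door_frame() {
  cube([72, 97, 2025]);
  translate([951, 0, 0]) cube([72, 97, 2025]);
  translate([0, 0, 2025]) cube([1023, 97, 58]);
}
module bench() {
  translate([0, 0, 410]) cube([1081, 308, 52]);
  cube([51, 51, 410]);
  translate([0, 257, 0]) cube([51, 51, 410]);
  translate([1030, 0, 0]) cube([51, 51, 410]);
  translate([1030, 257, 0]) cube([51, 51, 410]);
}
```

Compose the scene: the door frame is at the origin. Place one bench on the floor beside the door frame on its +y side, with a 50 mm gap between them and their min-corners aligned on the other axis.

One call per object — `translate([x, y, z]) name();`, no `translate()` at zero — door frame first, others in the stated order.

door_frame();
translate([0, 147, 0]) bench();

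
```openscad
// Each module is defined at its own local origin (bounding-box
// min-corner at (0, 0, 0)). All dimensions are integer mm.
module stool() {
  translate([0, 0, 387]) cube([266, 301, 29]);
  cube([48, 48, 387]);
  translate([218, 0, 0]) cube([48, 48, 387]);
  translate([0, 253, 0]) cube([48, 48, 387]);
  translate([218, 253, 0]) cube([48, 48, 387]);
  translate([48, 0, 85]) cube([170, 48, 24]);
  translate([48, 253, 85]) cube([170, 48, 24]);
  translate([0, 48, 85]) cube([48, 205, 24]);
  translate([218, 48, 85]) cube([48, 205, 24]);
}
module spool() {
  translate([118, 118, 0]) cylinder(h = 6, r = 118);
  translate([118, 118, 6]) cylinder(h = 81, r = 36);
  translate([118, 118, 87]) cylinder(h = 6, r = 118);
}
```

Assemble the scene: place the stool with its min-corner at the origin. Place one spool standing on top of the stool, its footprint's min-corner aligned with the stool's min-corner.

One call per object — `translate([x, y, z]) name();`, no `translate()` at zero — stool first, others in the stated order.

stool();
translate([0, 0, 416]) spool();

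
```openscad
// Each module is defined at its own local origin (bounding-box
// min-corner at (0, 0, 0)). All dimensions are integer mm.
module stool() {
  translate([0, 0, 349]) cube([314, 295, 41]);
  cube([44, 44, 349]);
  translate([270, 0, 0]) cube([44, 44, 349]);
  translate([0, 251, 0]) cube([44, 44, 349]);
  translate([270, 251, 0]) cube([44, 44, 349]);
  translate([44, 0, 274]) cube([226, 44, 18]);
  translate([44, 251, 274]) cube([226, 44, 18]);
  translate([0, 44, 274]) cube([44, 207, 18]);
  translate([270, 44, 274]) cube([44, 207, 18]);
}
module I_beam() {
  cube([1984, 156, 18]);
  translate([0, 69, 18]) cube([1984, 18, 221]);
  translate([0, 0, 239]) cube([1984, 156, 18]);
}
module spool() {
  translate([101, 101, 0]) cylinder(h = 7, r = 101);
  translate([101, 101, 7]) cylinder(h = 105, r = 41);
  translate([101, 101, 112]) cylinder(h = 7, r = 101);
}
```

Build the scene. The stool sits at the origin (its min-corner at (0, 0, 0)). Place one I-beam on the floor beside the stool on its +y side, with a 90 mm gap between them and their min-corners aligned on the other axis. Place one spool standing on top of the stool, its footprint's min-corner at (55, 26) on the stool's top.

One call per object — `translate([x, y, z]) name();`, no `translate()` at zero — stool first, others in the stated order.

stool();
translate([0, 385, 0]) I_beam();
translate([55, 26, 390]) spool();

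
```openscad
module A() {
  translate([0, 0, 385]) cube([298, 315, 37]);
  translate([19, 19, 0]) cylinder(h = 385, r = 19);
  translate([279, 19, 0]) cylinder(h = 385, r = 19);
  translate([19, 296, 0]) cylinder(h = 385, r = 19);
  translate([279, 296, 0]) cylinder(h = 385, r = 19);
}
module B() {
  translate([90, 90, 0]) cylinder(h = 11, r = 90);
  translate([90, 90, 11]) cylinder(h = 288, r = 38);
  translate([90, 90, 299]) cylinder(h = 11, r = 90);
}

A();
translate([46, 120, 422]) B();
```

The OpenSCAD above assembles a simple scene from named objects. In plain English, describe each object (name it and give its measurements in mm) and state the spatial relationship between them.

A is a four-legged stool. The seat is a 298×315×37 mm slab whose top surface is at z = 422 mm; four round legs, each 38 mm in diameter, run from the floor (z = 0) to the underside of the seat, each leg's axis is inset half a diameter from the nearest pair of seat edges (so the leg's bounding box is flush with the corner).

B is a spool: two coaxial disc flanges of radius 90 mm and thickness 11 mm, joined by a core cylinder of radius 38 mm and height 288 mm. The lower flange rests on z = 0 and the three cylinders share a vertical axis.

The spool is on top of the stool.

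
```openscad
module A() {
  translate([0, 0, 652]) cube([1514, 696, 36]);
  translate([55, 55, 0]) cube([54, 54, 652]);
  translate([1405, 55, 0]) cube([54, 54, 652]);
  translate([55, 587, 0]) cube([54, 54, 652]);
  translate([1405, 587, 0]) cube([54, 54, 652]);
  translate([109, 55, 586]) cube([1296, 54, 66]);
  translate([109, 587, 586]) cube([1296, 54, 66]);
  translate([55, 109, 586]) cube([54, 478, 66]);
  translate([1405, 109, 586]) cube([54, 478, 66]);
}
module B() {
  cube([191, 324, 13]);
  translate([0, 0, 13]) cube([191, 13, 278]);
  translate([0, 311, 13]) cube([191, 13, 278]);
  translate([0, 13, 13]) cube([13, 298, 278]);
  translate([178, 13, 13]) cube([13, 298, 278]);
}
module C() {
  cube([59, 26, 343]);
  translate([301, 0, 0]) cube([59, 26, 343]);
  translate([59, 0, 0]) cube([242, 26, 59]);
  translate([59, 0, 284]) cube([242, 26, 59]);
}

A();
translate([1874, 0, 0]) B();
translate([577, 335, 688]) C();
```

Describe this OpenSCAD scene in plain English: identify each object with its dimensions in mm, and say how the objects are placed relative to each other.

A is a rectangular dining table. The top is 1514×696×36 mm with its upper surface at z = 688 mm. It stands on four 54×54 mm square legs, each inset 55 mm from the nearest pair of top edges, running from the floor to the underside of the top. Four apron rails, 54 mm thick and 66 mm tall, run between adjacent legs with their top edges flush with the underside of the top and their outer faces flush with the legs' outer faces.

B is an open storage box with external size 191×324×291 mm and wall thickness 13 mm (the base is also 13 mm thick). The base covers the whole footprint; the four walls stand on the base, with the y-facing walls full-width and the x-facing walls fitting between their inner faces.

C is a rectangular picture frame lying in the x–z plane (depth along y). The opening is 242 mm wide (x) by 225 mm tall (z), surrounded by a border 59 mm wide on all four sides. The frame is 26 mm deep and is made of two full-height vertical stiles with two horizontal rails fitted between them.

The open box is on the floor beside the table on its +x side. The picture frame is on top of the table, centred.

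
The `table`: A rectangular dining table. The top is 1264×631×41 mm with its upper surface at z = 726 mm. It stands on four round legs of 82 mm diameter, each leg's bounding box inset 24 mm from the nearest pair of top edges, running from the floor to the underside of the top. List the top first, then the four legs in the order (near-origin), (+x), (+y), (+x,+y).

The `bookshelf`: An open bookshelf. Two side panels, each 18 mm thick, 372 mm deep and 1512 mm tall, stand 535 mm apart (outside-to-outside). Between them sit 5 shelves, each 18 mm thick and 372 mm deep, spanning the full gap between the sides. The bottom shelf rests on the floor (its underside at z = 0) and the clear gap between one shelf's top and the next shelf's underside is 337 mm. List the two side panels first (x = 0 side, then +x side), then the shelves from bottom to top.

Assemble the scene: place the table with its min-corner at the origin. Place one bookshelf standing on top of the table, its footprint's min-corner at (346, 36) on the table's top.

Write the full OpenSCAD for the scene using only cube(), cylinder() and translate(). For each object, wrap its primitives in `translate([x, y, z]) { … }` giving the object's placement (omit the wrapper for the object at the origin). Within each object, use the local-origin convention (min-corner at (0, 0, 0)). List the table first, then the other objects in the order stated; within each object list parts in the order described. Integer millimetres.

translate([0, 0, 685]) cube([1264, 631, 41]);
translate([65, 65, 0]) cylinder(h = 685, r = 41);
translate([1199, 65, 0]) cylinder(h = 685, r = 41);
translate([65, 566, 0]) cylinder(h = 685, r = 41);
translate([1199, 566, 0]) cylinder(h = 685, r = 41);
translate([346, 36, 726]) {
  cube([18, 372, 1512]);
  translate([517, 0, 0]) cube([18, 372, 1512]);
  translate([18, 0, 0]) cube([499, 372, 18]);
  translate([18, 0, 355]) cube([499, 372, 18]);
  translate([18, 0, 710]) cube([499, 372, 18]);
  translate([18, 0, 1065]) cube([499, 372, 18]);
  translate([18, 0, 1420]) cube([499, 372, 18]);
}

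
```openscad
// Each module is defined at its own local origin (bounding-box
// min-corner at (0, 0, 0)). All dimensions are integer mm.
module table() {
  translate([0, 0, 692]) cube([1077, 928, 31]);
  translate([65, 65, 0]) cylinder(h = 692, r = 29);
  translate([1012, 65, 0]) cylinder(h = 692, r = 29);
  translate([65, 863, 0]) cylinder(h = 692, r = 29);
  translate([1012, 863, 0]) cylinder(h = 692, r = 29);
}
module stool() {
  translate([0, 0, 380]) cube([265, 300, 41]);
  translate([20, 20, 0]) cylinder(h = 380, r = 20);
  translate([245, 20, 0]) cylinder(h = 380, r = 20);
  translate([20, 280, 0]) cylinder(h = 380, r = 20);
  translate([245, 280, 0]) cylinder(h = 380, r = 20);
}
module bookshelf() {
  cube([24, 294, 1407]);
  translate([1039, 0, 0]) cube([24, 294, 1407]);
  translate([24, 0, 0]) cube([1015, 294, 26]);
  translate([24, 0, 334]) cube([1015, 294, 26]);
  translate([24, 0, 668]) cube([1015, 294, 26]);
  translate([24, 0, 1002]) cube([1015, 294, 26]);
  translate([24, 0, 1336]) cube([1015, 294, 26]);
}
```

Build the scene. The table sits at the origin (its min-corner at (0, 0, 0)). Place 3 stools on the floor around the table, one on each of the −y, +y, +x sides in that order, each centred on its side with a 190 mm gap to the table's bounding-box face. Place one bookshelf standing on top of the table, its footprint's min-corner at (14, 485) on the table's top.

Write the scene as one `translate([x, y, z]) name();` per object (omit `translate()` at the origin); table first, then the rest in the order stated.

table();
translate([406, -490, 0]) stool();
translate([406, 1118, 0]) stool();
translate([1267, 314, 0]) stool();
translate([14, 485, 723]) bookshelf();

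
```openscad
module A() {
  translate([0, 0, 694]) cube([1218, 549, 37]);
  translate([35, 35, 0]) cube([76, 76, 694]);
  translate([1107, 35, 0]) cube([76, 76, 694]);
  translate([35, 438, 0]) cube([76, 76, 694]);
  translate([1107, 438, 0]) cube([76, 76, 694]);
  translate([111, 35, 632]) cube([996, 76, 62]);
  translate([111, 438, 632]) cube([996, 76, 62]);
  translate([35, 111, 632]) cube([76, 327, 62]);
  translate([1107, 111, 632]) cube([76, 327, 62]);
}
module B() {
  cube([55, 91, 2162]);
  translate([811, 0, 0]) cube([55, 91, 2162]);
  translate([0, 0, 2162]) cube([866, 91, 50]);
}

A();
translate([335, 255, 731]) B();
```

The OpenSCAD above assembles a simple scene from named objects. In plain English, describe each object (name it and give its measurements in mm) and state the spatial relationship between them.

A is a table with a 1218×549 mm rectangular top, 37 mm thick, top surface at z = 731 mm, supported by four 76×76 mm square legs, each inset 35 mm from the nearest pair of top edges, running from the floor. Four apron rails, 76 mm thick and 62 mm tall, run between adjacent legs with their top edges flush with the underside of the top and their outer faces flush with the legs' outer faces.

B is a door frame. The clear opening is 756 mm wide and 2162 mm high. Two 55 mm wide jambs, 91 mm deep, stand either side of the opening from the floor to the top of the opening. A 50 mm thick head sits across the top of both jambs, spanning the full outside width of the frame.

The door frame is on top of the table.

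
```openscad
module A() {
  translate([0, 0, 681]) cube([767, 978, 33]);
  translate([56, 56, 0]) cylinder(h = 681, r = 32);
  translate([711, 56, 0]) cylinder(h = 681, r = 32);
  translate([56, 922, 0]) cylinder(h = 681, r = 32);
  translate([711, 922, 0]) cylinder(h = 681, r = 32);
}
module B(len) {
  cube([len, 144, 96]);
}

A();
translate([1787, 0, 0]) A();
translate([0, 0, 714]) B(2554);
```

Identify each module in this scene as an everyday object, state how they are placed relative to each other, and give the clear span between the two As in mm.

A is a table. B is a beam. A beam spans the tops of two tables. The clear span between the two tables is 1020 mm.

Second table starts at x = 1787; first ends at x = 767; clear span = 1787 − 767 = 1020 mm.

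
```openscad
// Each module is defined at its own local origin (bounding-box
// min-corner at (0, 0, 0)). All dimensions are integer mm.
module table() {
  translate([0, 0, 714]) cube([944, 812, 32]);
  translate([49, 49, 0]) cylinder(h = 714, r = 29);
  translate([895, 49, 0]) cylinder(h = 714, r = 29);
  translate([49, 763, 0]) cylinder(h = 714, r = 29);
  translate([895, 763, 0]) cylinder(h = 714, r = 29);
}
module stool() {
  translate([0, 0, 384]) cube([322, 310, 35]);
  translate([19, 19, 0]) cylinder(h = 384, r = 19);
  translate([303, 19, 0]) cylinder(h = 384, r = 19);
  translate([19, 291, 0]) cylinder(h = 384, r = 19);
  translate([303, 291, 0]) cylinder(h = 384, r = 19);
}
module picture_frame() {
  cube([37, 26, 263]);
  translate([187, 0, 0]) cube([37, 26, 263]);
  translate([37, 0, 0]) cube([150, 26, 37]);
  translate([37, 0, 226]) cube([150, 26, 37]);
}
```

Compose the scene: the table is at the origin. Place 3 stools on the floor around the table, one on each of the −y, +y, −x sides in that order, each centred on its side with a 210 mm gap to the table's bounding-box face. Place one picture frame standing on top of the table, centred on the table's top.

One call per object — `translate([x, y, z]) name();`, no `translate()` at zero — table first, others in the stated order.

table();
translate([311, -520, 0]) stool();
translate([311, 1022, 0]) stool();
translate([-532, 251, 0]) stool();
translate([360, 393, 746]) picture_frame();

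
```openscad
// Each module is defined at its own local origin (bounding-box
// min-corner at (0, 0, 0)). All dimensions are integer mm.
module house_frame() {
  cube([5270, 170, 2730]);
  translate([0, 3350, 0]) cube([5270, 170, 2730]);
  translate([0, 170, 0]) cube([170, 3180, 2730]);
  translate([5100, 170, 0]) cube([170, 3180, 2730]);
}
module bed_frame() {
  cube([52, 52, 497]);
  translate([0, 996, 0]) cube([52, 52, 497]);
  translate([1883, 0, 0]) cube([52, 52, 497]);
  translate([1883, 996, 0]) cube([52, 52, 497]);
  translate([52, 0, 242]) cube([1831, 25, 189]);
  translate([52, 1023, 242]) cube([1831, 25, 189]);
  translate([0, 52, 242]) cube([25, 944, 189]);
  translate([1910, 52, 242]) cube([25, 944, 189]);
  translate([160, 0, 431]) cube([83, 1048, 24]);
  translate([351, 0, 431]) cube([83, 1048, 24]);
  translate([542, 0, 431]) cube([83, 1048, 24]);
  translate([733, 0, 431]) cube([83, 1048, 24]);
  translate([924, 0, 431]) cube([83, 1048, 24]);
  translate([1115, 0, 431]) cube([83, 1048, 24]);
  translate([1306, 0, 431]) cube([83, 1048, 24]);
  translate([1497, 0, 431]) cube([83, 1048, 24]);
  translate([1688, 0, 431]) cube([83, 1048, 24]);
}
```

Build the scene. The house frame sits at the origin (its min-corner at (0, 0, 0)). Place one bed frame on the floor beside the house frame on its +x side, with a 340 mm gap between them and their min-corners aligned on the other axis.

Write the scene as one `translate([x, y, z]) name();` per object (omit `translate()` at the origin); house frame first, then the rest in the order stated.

house_frame();
translate([5610, 0, 0]) bed_frame();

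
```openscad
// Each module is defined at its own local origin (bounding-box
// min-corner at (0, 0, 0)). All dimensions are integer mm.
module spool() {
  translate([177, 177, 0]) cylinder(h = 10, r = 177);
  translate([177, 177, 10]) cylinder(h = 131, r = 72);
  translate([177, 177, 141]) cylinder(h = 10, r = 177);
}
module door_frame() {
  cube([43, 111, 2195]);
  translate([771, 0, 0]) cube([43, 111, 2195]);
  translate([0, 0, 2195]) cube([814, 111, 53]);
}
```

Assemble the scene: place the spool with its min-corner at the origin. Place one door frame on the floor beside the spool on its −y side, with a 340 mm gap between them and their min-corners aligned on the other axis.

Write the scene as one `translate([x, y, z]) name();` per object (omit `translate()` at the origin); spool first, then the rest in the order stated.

spool();
translate([0, -451, 0]) door_frame();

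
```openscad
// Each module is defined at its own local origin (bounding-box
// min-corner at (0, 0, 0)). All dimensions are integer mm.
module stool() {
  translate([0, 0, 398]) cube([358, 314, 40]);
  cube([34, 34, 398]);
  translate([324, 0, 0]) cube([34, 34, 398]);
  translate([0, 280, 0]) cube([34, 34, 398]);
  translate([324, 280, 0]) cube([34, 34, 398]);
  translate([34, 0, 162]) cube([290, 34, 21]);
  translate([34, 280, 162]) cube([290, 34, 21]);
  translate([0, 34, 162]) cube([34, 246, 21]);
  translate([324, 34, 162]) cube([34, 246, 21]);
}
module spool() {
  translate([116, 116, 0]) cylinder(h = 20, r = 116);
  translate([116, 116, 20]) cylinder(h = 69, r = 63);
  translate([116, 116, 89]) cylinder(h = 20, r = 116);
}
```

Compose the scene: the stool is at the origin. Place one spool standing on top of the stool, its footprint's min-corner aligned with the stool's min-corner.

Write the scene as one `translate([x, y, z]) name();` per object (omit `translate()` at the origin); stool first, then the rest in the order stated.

stool();
translate([0, 0, 438]) spool();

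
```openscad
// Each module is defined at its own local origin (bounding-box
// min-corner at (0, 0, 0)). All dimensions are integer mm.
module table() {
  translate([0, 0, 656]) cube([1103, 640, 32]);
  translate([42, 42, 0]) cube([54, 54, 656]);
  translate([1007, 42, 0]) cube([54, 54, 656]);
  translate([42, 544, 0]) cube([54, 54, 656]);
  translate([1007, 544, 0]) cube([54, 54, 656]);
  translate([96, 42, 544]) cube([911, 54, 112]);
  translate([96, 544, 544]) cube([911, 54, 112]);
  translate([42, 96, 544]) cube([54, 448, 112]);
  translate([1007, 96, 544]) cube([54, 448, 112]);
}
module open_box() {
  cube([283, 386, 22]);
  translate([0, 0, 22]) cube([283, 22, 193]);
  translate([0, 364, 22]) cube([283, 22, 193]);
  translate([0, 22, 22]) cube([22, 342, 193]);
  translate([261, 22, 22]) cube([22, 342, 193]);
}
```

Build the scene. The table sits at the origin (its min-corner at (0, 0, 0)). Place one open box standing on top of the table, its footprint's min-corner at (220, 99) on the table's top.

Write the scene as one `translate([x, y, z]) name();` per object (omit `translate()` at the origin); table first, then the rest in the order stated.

table();
translate([220, 99, 688]) open_box();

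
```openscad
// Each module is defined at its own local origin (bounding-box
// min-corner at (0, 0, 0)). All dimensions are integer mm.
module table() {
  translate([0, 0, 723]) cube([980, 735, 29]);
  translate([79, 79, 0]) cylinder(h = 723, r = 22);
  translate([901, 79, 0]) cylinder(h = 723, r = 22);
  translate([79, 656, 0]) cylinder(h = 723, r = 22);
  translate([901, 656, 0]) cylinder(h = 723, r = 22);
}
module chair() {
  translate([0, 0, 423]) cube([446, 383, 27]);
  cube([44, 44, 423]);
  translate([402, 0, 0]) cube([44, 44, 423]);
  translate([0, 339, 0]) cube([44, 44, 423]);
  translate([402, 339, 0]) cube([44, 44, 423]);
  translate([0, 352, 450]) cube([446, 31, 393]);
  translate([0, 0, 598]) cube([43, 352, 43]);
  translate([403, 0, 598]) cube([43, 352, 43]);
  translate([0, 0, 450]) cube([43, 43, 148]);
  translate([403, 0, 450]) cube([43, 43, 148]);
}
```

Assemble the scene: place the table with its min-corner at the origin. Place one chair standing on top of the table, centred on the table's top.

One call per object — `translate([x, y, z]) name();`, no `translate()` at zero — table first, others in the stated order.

table();
translate([267, 176, 752]) chair();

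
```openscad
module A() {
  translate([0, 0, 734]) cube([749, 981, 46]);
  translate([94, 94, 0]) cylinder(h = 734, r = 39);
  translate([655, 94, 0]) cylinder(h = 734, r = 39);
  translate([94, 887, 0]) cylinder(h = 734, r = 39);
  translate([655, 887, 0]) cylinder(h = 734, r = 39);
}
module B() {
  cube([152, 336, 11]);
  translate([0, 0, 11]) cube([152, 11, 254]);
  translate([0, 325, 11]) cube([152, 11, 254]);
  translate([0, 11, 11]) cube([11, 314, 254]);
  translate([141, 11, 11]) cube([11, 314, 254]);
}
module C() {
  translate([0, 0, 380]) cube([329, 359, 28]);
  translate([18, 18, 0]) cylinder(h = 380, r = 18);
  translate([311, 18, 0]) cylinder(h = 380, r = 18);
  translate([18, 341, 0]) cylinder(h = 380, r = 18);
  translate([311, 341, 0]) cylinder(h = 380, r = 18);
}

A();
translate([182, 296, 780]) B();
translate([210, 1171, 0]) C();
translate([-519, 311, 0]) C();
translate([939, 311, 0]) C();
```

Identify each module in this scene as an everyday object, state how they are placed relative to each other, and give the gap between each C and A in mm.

Each stool's nearest face is 190 mm from the table's bounding box.

A is a table. B is an open box. C is a stool. The open box is on top of the table. Three stools sit around the table at the +y, −x, +x sides. The gap between each stool and the table is 190 mm.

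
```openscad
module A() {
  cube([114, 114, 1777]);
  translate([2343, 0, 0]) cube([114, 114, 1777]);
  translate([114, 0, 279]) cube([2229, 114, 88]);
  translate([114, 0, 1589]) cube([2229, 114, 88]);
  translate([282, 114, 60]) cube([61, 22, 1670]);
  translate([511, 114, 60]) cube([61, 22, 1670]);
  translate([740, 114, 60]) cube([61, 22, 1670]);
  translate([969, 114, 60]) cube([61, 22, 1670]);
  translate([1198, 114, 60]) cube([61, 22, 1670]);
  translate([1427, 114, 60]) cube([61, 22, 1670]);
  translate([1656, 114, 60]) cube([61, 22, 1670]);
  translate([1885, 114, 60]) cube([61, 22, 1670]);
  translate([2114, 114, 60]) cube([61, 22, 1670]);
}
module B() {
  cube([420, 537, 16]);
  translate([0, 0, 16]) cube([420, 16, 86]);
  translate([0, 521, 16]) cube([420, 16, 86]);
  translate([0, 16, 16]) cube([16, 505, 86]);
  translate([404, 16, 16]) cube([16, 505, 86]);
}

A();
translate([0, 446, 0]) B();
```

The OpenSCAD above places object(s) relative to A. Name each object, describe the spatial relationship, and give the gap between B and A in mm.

A is a fence section. B is an open box. The open box is on the floor beside the fence section on its +y side. The gap between the open box and the fence section is 310 mm.

The open box's nearest face is 310 mm from the fence section's +y face.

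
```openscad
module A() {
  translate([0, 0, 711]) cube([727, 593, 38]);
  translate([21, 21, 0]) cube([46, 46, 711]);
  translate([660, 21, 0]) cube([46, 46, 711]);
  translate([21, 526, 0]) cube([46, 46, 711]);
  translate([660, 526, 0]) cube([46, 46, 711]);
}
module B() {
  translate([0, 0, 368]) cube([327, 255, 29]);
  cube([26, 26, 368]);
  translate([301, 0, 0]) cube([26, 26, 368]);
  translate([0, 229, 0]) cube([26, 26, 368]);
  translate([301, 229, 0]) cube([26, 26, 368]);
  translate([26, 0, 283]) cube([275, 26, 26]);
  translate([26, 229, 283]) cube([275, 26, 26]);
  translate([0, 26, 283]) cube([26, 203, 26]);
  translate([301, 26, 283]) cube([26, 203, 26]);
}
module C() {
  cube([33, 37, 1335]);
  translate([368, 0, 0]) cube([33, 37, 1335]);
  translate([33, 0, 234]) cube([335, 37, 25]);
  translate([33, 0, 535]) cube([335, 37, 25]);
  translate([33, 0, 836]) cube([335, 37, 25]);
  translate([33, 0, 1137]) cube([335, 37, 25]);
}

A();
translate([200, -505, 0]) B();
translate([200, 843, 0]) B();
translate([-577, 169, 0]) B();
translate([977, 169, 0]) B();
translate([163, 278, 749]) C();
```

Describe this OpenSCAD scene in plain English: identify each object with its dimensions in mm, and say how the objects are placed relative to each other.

A is a rectangular dining table. The top is 727×593×38 mm with its upper surface at z = 749 mm. It stands on four 46×46 mm square legs, each inset 21 mm from the nearest pair of top edges, running from the floor to the underside of the top.

B is a four-legged stool. The seat is a 327×255×29 mm slab whose top surface is at z = 397 mm; four square legs, each 26×26 mm in cross-section, run from the floor (z = 0) to the underside of the seat, each flush with a corner of the seat. Four stretchers, 26 mm wide and 26 mm tall, connect adjacent legs with their undersides at z = 283 mm, each running between the inner faces of the legs it joins and aligned with the legs' outer faces on the other axis.

C is a wooden ladder with two side rails of 33×37 mm section and 1335 mm height, set 401 mm apart overall. Between them run 4 rectangular rungs (37 mm deep, 25 mm thick), front faces flush with the rails' −y face. The bottom of the first rung is 234 mm above the floor and each subsequent rung is 301 mm higher than the one below.

Four stools sit around the table at the −y, +y, −x, +x sides. The ladder is on top of the table, centred.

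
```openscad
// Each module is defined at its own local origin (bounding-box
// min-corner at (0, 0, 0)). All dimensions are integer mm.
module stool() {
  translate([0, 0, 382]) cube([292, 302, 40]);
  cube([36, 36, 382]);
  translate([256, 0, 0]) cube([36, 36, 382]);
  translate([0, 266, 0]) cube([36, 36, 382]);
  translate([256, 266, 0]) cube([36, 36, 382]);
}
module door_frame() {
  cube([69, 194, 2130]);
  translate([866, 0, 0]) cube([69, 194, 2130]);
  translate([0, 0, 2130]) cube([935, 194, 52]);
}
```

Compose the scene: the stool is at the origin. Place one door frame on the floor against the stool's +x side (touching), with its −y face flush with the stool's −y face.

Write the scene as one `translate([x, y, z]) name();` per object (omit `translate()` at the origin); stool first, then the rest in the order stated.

stool();
translate([292, 0, 0]) door_frame();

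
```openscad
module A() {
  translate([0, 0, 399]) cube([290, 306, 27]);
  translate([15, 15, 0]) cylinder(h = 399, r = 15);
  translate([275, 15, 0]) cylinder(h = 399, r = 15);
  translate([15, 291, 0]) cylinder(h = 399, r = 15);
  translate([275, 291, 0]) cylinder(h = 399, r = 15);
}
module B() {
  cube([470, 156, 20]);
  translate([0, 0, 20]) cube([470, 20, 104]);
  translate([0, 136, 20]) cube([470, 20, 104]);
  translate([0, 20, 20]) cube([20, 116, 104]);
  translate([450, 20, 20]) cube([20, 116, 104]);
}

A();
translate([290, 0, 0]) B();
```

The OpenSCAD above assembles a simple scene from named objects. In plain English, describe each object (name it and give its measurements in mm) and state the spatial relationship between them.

A is a four-legged stool. The seat is 290×306 mm, 27 mm thick, top at z = 426 mm. It stands on four round legs, each 30 mm in diameter, from z = 0 to the seat underside, each leg's axis is inset half a diameter from the nearest pair of seat edges (so the leg's bounding box is flush with the corner).

B is an open-topped rectangular box: outside dimensions 470×156×124 mm, with a uniform wall and base thickness of 20 mm. The base is a full 470×156 slab on the floor; four walls sit on top of the base. The front and back walls (the −y and +y sides) span the full width; the two side walls fit between them.

The open box is against the stool's +x side, with their −y faces flush.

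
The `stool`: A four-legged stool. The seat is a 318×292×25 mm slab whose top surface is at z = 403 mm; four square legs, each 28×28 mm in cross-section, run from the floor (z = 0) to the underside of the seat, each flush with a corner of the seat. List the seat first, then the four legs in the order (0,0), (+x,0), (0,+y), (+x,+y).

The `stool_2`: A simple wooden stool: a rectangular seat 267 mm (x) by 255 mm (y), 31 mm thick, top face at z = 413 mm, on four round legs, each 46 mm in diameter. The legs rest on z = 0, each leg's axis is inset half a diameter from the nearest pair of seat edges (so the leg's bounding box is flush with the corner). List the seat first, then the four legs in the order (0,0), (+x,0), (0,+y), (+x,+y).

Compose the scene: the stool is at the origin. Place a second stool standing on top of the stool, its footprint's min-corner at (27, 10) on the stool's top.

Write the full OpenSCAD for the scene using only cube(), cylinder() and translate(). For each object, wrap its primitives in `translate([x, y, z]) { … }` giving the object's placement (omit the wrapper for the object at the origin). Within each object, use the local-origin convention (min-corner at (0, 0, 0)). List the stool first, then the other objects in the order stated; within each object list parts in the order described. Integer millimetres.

translate([0, 0, 378]) cube([318, 292, 25]);
cube([28, 28, 378]);
translate([290, 0, 0]) cube([28, 28, 378]);
translate([0, 264, 0]) cube([28, 28, 378]);
translate([290, 264, 0]) cube([28, 28, 378]);
translate([27, 10, 403]) {
  translate([0, 0, 382]) cube([267, 255, 31]);
  translate([23, 23, 0]) cylinder(h = 382, r = 23);
  translate([244, 23, 0]) cylinder(h = 382, r = 23);
  translate([23, 232, 0]) cylinder(h = 382, r = 23);
  translate([244, 232, 0]) cylinder(h = 382, r = 23);
}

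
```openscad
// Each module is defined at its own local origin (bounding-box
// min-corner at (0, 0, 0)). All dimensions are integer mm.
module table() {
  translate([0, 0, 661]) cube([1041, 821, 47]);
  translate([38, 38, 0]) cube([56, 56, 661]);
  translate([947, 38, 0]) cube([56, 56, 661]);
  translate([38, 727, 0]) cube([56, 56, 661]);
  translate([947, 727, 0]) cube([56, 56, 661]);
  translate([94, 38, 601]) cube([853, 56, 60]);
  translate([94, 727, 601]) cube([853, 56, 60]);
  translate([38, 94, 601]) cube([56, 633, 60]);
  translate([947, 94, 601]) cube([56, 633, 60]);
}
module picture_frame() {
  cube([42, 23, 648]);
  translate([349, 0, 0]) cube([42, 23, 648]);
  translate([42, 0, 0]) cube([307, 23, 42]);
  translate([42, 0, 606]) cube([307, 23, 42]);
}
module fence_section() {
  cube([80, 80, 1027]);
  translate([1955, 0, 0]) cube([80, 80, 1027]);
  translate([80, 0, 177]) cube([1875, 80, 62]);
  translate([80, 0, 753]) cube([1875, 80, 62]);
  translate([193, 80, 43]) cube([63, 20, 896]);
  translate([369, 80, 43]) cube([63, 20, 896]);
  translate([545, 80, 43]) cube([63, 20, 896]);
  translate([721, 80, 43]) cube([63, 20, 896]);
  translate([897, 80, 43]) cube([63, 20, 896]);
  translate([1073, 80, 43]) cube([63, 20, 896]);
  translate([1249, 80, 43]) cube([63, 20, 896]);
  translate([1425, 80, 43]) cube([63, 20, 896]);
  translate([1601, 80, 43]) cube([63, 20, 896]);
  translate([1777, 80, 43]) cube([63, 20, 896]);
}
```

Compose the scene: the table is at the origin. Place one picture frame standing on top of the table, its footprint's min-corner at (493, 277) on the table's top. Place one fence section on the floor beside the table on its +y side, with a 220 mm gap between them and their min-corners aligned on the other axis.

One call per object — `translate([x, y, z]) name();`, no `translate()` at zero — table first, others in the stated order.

table();
translate([493, 277, 708]) picture_frame();
translate([0, 1041, 0]) fence_section();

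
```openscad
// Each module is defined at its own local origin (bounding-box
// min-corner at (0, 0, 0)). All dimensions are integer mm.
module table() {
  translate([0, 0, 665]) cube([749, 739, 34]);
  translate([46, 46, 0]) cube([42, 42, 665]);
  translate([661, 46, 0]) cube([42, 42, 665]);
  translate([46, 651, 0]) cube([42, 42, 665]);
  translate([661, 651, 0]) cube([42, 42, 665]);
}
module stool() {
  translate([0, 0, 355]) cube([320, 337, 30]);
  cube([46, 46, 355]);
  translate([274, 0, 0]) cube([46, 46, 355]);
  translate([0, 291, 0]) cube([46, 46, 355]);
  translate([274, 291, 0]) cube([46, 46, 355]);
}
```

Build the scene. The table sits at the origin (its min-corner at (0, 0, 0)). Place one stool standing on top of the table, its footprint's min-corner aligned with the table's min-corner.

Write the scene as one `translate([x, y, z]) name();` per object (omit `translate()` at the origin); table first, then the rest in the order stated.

table();
translate([0, 0, 699]) stool();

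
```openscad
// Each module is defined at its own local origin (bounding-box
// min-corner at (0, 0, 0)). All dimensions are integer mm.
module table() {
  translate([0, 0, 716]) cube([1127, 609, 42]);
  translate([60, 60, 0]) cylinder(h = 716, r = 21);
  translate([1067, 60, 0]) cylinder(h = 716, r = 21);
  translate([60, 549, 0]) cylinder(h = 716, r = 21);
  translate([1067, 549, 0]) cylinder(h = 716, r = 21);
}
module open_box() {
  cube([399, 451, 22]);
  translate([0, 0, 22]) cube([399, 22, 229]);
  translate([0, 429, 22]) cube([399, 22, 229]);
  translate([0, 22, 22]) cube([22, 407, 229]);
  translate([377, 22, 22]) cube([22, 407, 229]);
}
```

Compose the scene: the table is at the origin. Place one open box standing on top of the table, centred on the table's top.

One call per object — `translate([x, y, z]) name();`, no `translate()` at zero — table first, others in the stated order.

table();
translate([364, 79, 758]) open_box();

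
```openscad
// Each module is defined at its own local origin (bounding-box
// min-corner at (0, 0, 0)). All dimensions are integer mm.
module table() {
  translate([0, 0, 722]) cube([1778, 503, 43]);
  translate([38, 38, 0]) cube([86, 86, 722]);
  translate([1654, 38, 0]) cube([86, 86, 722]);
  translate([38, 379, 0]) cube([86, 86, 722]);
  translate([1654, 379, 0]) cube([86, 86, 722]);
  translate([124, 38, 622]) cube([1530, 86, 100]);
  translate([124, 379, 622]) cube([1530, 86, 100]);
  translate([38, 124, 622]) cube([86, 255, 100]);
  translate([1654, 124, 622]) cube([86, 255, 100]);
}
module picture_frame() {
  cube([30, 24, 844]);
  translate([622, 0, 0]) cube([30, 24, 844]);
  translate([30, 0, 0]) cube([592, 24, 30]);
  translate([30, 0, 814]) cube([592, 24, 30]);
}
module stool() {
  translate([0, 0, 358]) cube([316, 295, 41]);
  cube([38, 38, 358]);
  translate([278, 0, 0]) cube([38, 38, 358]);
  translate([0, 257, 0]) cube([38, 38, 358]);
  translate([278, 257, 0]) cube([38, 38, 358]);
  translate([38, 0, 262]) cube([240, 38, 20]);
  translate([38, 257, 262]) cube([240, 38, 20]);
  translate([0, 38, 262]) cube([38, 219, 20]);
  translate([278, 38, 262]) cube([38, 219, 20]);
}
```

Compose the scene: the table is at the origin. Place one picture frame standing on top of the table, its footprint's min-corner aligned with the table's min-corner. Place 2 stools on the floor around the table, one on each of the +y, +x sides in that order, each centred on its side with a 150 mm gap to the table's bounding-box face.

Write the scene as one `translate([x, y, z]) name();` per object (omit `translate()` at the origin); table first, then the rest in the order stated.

table();
translate([0, 0, 765]) picture_frame();
translate([731, 653, 0]) stool();
translate([1928, 104, 0]) stool();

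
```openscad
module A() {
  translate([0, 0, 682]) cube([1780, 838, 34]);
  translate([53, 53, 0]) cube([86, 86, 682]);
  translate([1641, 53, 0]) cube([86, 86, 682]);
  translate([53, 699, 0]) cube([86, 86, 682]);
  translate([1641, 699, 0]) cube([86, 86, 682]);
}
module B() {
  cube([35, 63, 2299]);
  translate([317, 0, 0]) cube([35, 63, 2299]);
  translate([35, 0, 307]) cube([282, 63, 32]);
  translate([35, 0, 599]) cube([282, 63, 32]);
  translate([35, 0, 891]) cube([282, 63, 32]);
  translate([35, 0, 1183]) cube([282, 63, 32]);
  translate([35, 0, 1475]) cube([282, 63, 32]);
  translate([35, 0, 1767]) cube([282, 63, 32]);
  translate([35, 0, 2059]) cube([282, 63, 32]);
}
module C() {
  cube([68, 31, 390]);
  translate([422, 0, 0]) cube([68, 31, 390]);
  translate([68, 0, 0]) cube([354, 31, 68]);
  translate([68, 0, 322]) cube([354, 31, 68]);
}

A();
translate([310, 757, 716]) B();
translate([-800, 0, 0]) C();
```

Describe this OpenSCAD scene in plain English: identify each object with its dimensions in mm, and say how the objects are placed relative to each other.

A is a table: top 1780 mm (x) × 838 mm (y), 34 mm thick, upper face at z = 716 mm, on four 86×86 mm square legs, each inset 53 mm from the nearest pair of top edges, running from z = 0 to the bottom of the top.

B is a straight ladder. Two 35×63 mm vertical rails, 2299 mm tall, stand 352 mm apart (outside-to-outside) with their front faces coplanar on the −y side. 7 rungs, each 63 mm deep and 32 mm tall, span between the inner faces of the rails, front faces flush with the rails. The lowest rung's underside is at z = 307 mm and rungs are spaced 292 mm apart (underside to underside).

C is a rectangular picture frame lying in the x–z plane (depth along y). The opening is 354 mm wide (x) by 254 mm tall (z), surrounded by a border 68 mm wide on all four sides. The frame is 31 mm deep and is made of two full-height vertical stiles with two horizontal rails fitted between them.

The ladder is on top of the table. The picture frame is on the floor beside the table on its −x side.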